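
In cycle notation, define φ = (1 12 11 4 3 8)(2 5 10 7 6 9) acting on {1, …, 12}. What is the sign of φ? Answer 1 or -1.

1

The cycle lengths are 6, 6.
A cycle is odd iff its length is even; φ has 2 even-length cycles, so sgn(φ) = (−1)^2 and φ is even.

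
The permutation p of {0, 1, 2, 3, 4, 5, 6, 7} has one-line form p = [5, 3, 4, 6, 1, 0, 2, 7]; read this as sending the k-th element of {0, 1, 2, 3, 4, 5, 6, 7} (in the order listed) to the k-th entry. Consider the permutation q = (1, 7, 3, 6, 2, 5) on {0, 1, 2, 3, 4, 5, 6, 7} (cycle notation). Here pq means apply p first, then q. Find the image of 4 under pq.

First apply p: p(4) = 1, then q(1) = 7. Thus (pq)(4) = 7.

7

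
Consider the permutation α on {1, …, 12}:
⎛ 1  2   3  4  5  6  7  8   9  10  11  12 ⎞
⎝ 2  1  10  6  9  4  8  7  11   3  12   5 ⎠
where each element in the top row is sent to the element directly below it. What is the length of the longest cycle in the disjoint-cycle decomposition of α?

Decomposing into disjoint cycles gives (1, 2)(3, 10)(4, 6)(5, 9, 11, 12)(7, 8); the longest has length 4.

4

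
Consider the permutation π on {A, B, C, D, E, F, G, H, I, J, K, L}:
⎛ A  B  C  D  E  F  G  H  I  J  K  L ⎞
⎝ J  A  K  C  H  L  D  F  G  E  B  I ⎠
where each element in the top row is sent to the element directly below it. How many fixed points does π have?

No element satisfies π(x) = x, so there are 0 fixed points.

0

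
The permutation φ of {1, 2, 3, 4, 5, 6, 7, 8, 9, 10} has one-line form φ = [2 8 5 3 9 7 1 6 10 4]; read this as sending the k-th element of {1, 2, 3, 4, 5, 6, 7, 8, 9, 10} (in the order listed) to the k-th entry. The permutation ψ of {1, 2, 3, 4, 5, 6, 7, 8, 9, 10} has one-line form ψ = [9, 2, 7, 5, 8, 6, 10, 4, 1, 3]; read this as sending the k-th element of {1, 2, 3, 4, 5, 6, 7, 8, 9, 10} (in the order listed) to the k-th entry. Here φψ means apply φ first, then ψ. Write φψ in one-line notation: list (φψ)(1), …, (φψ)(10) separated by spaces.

For each element, apply φ then ψ: 1 → 2 → 2; 2 → 8 → 4; 3 → 5 → 8; 4 → 3 → 7; 5 → 9 → 1; 6 → 7 → 10; 7 → 1 → 9; 8 → 6 → 6; 9 → 10 → 3; 10 → 4 → 5.
So φψ in one-line form is 2 4 8 7 1 10 9 6 3 5.

2 4 8 7 1 10 9 6 3 5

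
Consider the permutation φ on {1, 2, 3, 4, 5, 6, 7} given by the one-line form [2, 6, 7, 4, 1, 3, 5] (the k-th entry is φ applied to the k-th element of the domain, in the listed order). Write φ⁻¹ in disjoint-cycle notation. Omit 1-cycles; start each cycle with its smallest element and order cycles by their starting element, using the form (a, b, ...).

(1, 5, 7, 3, 6, 2)

First write φ in disjoint cycles: (1, 2, 6, 3, 7, 5).
The inverse reverses every cycle; in canonical form, φ⁻¹ = (1, 5, 7, 3, 6, 2).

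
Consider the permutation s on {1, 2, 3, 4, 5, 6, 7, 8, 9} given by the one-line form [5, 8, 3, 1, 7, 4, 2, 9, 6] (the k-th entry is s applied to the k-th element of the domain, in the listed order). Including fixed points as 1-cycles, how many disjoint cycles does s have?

2

The cycle decomposition is (1 5 7 2 8 9 6 4)(3), which has 2 cycles (counting 1-cycles).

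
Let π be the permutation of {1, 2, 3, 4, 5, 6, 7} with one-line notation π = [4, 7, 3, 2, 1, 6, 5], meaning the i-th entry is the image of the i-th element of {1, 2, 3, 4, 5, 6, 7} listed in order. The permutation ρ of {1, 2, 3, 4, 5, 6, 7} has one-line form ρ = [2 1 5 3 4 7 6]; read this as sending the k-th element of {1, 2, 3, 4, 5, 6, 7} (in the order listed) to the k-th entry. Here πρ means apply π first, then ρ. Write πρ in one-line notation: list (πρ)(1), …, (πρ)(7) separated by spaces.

3 6 5 1 2 7 4

(πρ)(x) = ρ(π(x)). Computing each image: ρ(π(1)) = ρ(4) = 3, ρ(π(2)) = ρ(7) = 6, ρ(π(3)) = ρ(3) = 5, ρ(π(4)) = ρ(2) = 1, ρ(π(5)) = ρ(1) = 2, ρ(π(6)) = ρ(6) = 7, ρ(π(7)) = ρ(5) = 4.
Hence πρ = [3 6 5 1 2 7 4].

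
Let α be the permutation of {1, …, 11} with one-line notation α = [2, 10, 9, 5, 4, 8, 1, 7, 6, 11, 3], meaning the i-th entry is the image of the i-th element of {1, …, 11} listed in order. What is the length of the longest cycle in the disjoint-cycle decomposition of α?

9

Decomposing into disjoint cycles gives (1 2 10 11 3 9 6 8 7)(4 5); the longest has length 9.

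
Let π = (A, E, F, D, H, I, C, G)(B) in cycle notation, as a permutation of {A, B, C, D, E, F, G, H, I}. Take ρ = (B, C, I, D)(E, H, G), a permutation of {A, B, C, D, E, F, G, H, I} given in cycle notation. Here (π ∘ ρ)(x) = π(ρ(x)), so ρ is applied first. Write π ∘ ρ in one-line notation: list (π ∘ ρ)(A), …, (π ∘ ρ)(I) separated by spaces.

(π ∘ ρ)(x) = π(ρ(x)). Computing each image: π(ρ(A)) = π(A) = E, π(ρ(B)) = π(C) = G, π(ρ(C)) = π(I) = C, π(ρ(D)) = π(B) = B, π(ρ(E)) = π(H) = I, π(ρ(F)) = π(F) = D, π(ρ(G)) = π(E) = F, π(ρ(H)) = π(G) = A, π(ρ(I)) = π(D) = H.
Hence π ∘ ρ = [E G C B I D F A H].

E G C B I D F A H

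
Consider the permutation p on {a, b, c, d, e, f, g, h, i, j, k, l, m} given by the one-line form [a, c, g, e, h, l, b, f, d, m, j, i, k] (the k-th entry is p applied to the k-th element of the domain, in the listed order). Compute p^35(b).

Tracing b → c → … returns to b after 3 steps, so b lies in a 3-cycle (b, c, g).
Powers repeat with period 3 on this cycle, and 35 mod 3 = 2, so p^35(b) = p^2(b).
Advancing 2 steps from b: b → c → g.

g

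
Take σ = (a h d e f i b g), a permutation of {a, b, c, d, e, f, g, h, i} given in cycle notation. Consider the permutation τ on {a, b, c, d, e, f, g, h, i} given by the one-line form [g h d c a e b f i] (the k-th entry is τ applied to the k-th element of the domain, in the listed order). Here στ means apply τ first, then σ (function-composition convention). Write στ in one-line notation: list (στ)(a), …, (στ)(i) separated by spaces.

(στ)(x) = σ(τ(x)). Computing each image: σ(τ(a)) = σ(g) = a, σ(τ(b)) = σ(h) = d, σ(τ(c)) = σ(d) = e, σ(τ(d)) = σ(c) = c, σ(τ(e)) = σ(a) = h, σ(τ(f)) = σ(e) = f, σ(τ(g)) = σ(b) = g, σ(τ(h)) = σ(f) = i, σ(τ(i)) = σ(i) = b.
Hence στ = [a d e c h f g i b].

a d e c h f g i b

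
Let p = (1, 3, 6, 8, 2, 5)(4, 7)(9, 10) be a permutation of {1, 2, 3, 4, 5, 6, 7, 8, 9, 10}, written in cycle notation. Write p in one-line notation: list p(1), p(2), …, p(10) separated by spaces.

3 5 6 7 1 8 4 2 10 9

Reading each image from the cycles: 1→3, 2→5, 3→6, 4→7, 5→1, 6→8, 7→4, 8→2, 9→10, 10→9.
Listing these in domain order gives 3 5 6 7 1 8 4 2 10 9.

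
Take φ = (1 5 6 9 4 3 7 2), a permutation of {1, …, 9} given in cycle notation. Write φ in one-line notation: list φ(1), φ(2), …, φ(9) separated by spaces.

Reading each image from the cycles: 1→5, 2→1, 3→7, 4→3, 5→6, 6→9, 7→2, 8→8, 9→4.
Listing these in domain order gives 5 1 7 3 6 9 2 8 4.

5 1 7 3 6 9 2 8 4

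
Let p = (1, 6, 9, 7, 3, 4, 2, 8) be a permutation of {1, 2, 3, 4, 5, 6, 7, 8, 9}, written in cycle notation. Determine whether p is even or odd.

The cycle lengths are 8, 1.
A cycle is odd iff its length is even; p has 1 even-length cycle, so sgn(p) = (−1)^1 and p is odd.

odd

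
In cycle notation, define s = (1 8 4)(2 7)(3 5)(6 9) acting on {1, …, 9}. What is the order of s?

6

The cycle type of s is (3, 2, 2, 2).
The order of s is the least common multiple of its cycle lengths: lcm(3, 2, 2, 2) = 6.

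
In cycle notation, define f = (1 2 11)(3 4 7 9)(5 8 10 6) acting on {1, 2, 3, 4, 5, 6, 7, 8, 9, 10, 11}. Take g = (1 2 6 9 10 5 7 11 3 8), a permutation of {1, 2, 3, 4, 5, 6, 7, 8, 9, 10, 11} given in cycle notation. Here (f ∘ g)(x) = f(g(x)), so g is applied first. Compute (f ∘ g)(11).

4

First apply g: g(11) = 3, then f(3) = 4. Thus (f ∘ g)(11) = 4.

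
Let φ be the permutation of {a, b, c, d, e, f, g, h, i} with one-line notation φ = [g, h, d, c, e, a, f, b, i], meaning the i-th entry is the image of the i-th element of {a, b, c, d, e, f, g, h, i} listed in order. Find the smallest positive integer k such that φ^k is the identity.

Decomposing into disjoint cycles gives cycle lengths 3, 2, 2, 1, 1.
The order of φ is the least common multiple of its cycle lengths: lcm(3, 2, 2) = 6.

6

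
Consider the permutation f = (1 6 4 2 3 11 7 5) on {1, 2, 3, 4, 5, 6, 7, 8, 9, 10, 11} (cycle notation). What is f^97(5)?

1

5 lies in the 8-cycle (1 6 4 2 3 11 7 5).
On an 8-cycle, f^8 is the identity, so f^97 = f^1 there (97 ≡ 1 mod 8).
Advancing 1 step from 5: 5 → 1.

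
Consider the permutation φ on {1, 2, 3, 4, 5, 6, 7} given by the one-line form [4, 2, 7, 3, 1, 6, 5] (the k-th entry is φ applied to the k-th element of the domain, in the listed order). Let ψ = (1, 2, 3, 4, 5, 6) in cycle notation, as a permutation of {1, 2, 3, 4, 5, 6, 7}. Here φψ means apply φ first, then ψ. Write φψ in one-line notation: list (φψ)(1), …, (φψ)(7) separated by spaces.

(φψ)(x) = ψ(φ(x)). Computing each image: ψ(φ(1)) = ψ(4) = 5, ψ(φ(2)) = ψ(2) = 3, ψ(φ(3)) = ψ(7) = 7, ψ(φ(4)) = ψ(3) = 4, ψ(φ(5)) = ψ(1) = 2, ψ(φ(6)) = ψ(6) = 1, ψ(φ(7)) = ψ(5) = 6.
Hence φψ = [5 3 7 4 2 1 6].

5 3 7 4 2 1 6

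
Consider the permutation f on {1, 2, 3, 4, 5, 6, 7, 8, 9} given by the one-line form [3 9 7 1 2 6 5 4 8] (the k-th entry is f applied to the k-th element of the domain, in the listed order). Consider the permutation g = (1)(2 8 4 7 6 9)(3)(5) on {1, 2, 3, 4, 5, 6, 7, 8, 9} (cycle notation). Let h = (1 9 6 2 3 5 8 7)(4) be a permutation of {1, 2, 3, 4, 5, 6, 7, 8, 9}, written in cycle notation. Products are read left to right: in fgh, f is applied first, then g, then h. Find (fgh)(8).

(fgh)(8) = h(g(f(8))). f(8) = 4, then g(4) = 7, then h(7) = 1, so the result is 1.

1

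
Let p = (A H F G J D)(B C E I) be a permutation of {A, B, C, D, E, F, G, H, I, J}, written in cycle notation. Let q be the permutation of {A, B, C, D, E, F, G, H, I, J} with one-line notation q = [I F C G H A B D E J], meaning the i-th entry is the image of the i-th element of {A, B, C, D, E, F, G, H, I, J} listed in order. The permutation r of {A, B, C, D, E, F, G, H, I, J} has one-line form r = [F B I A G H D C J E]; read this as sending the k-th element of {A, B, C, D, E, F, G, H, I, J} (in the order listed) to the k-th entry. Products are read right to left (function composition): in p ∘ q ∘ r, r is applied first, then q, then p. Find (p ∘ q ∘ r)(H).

E

(p ∘ q ∘ r)(H) = p(q(r(H))). r(H) = C, then q(C) = C, then p(C) = E, so the result is E.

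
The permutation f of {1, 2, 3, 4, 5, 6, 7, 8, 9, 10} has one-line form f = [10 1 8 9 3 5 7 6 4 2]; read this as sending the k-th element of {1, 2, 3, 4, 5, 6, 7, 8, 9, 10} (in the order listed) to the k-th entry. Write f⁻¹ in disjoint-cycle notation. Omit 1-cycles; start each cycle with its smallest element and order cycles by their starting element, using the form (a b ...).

(1 2 10)(3 5 6 8)(4 9)

First write f in disjoint cycles: (1 10 2)(3 8 6 5)(4 9).
Reversing each cycle (and rotating so the smallest element leads) gives f⁻¹ = (1 2 10)(3 5 6 8)(4 9).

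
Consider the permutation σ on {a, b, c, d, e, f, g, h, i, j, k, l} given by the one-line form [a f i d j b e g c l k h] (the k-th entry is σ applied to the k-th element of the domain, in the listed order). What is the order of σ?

10

Writing σ as disjoint cycles, the cycle lengths are 5, 2, 2, 1, 1, 1.
The order is lcm(5, 2, 2) = 10.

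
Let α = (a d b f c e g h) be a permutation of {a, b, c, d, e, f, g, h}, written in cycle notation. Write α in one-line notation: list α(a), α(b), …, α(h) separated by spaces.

d f e b g c h a

Reading each image from the cycles: a→d, b→f, c→e, d→b, e→g, f→c, g→h, h→a.
Listing these in domain order gives d f e b g c h a.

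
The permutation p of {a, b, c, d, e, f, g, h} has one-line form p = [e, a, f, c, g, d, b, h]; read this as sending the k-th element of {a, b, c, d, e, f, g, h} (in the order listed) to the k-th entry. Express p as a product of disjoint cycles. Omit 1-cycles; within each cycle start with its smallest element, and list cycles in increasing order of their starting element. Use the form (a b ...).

(a e g b)(c f d)

Iterating p from a gives a → e → g → b → a; that is the 4-cycle (a e g b).
Repeating from the next unused element and collecting all non-trivial cycles gives (a e g b)(c f d).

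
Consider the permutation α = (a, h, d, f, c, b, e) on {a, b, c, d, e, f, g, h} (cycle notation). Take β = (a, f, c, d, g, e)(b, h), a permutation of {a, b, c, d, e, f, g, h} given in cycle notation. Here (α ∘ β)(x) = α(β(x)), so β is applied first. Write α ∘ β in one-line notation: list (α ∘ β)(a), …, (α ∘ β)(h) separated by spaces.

(α ∘ β)(x) = α(β(x)). Computing each image: α(β(a)) = α(f) = c, α(β(b)) = α(h) = d, α(β(c)) = α(d) = f, α(β(d)) = α(g) = g, α(β(e)) = α(a) = h, α(β(f)) = α(c) = b, α(β(g)) = α(e) = a, α(β(h)) = α(b) = e.
Hence α ∘ β = [c d f g h b a e].

c d f g h b a e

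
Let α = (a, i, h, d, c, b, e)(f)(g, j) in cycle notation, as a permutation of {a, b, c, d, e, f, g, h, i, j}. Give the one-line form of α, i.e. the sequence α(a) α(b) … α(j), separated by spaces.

i e b c a f j d h g

Image by image: a→i, b→e, c→b, d→c, e→a, f→f, g→j, h→d, i→h, j→g.
So the one-line form is i e b c a f j d h g.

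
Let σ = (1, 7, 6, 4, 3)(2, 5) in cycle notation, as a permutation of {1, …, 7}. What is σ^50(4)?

4

4 lies in the 5-cycle (1, 7, 6, 4, 3).
Since the cycle has length 5, σ^50 acts on it the same as σ^0 (50 mod 5 = 0).
So σ^50(4) = 4.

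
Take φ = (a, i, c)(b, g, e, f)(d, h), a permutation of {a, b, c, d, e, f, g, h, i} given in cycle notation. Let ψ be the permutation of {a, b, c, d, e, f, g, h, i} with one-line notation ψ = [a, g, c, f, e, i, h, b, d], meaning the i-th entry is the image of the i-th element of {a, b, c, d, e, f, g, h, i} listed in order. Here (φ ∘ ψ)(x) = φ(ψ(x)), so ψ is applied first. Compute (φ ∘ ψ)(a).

i

First apply ψ: ψ(a) = a, then φ(a) = i. Thus (φ ∘ ψ)(a) = i.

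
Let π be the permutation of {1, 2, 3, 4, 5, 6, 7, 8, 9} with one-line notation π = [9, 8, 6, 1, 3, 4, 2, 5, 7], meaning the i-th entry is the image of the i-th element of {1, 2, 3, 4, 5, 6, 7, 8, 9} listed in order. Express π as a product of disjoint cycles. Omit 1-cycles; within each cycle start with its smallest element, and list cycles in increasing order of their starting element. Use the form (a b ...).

Start at 1 and follow images: 1 → 9 → 7 → 2 → 8 → 5 → 3 → 6 → 4 → 1, giving the cycle (1 9 7 2 8 5 3 6 4).
Repeating from the next unused element and collecting all non-trivial cycles gives (1 9 7 2 8 5 3 6 4).

(1 9 7 2 8 5 3 6 4)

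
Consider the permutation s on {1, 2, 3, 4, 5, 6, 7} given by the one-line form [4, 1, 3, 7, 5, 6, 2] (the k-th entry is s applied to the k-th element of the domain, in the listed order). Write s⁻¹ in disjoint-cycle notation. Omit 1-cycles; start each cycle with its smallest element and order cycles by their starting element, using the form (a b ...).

(1 2 7 4)

First write s in disjoint cycles: (1 4 7 2).
The inverse reverses every cycle; in canonical form, s⁻¹ = (1 2 7 4).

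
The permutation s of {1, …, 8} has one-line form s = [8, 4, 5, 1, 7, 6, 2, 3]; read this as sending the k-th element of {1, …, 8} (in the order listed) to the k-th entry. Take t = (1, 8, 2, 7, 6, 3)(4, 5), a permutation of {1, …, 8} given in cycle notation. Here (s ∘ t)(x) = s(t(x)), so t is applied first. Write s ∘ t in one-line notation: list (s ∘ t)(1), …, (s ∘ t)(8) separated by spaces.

For each element, apply t then s: 1 → 8 → 3; 2 → 7 → 2; 3 → 1 → 8; 4 → 5 → 7; 5 → 4 → 1; 6 → 3 → 5; 7 → 6 → 6; 8 → 2 → 4.
Collecting the images, s ∘ t = [3 2 8 7 1 5 6 4].

3 2 8 7 1 5 6 4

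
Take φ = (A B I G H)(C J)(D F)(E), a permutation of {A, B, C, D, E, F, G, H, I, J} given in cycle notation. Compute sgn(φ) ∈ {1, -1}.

The cycle lengths are 5, 2, 2, 1.
A cycle is odd iff its length is even; φ has 2 even-length cycles, so sgn(φ) = (−1)^2 and φ is even.

1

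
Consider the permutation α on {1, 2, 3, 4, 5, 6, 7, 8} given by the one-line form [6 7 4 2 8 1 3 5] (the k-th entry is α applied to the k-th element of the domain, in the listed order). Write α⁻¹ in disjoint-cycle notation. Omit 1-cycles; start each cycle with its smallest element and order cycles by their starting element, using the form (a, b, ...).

(1, 6)(2, 4, 3, 7)(5, 8)

First write α in disjoint cycles: (1, 6)(2, 7, 3, 4)(5, 8).
The inverse reverses every cycle; in canonical form, α⁻¹ = (1, 6)(2, 4, 3, 7)(5, 8).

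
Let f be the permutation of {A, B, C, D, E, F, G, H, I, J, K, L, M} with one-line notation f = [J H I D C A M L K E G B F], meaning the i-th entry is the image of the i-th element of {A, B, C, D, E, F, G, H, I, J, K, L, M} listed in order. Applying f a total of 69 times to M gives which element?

I

Tracing M → F → … returns to M after 9 steps, so M lies in a 9-cycle (A, J, E, C, I, K, G, M, F).
On a 9-cycle, f^9 is the identity, so f^69 = f^6 there (69 ≡ 6 mod 9).
Advancing 6 steps from M: M → F → A → J → E → C → I.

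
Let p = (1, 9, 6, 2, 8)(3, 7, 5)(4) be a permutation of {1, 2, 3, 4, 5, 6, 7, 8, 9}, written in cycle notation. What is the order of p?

15

The cycle type of p is (5, 3, 1).
Since disjoint cycles commute, ord(p) = lcm(5, 3) = 15.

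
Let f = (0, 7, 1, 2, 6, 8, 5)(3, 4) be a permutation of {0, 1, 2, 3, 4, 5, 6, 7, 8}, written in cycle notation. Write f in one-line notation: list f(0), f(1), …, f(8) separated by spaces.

7 2 6 4 3 0 8 1 5

Image by image: 0→7, 1→2, 2→6, 3→4, 4→3, 5→0, 6→8, 7→1, 8→5.
Listing these in domain order gives 7 2 6 4 3 0 8 1 5.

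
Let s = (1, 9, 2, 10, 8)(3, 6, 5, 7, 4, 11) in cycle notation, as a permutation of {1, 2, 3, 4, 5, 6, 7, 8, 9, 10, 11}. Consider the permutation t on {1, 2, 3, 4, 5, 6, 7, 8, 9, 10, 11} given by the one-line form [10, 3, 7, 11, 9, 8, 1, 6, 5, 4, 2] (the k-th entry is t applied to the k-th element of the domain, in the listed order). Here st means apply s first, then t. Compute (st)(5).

1

First apply s: s(5) = 7, then t(7) = 1. Thus (st)(5) = 1.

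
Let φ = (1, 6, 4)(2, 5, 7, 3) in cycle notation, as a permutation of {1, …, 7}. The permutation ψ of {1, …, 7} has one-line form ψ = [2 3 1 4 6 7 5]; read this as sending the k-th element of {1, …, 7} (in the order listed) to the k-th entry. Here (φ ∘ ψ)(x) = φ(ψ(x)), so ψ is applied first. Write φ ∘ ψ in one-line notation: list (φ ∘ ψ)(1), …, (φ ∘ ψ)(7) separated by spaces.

5 2 6 1 4 3 7

Chase each element through ψ then φ: 1 → 2 → 5; 2 → 3 → 2; 3 → 1 → 6; 4 → 4 → 1; 5 → 6 → 4; 6 → 7 → 3; 7 → 5 → 7.
So φ ∘ ψ in one-line form is 5 2 6 1 4 3 7.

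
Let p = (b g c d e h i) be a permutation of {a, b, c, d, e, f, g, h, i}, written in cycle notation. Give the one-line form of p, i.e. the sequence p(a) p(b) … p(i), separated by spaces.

Image by image: a↦a, b↦g, c↦d, d↦e, e↦h, f↦f, g↦c, h↦i, i↦b.
So the one-line form is a g d e h f c i b.

a g d e h f c i b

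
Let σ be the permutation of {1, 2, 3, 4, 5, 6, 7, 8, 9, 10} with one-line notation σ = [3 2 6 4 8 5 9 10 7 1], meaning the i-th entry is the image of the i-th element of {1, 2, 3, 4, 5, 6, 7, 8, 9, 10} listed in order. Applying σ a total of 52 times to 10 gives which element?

Tracing 10 → 1 → … returns to 10 after 6 steps, so 10 lies in a 6-cycle (1, 3, 6, 5, 8, 10).
Since the cycle has length 6, σ^52 acts on it the same as σ^4 (52 mod 6 = 4).
Advancing 4 steps from 10: 10 → 1 → 3 → 6 → 5.

5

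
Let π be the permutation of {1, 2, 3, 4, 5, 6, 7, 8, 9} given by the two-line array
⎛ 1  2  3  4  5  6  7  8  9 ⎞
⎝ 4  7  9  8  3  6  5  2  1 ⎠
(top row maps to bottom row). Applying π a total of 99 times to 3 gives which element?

Tracing 3 → 9 → … returns to 3 after 8 steps, so 3 lies in an 8-cycle (1 4 8 2 7 5 3 9).
Powers repeat with period 8 on this cycle, and 99 mod 8 = 3, so π^99(3) = π^3(3).
Advancing 3 steps from 3: 3 → 9 → 1 → 4.

4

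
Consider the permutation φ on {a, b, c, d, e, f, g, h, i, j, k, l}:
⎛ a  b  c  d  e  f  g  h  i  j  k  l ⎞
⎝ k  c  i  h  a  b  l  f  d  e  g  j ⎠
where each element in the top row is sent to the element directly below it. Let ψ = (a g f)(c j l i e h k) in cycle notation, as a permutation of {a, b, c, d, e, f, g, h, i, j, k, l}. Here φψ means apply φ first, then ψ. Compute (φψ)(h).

a

φ(h) = f, then ψ(f) = a; composing gives (φψ)(h) = a.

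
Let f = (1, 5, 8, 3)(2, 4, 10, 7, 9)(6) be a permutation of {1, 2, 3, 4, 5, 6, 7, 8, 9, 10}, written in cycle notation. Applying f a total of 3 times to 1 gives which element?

3

1 lies in the 4-cycle (1, 5, 8, 3).
Stepping 3 places around the cycle: 1 → 5 → 8 → 3.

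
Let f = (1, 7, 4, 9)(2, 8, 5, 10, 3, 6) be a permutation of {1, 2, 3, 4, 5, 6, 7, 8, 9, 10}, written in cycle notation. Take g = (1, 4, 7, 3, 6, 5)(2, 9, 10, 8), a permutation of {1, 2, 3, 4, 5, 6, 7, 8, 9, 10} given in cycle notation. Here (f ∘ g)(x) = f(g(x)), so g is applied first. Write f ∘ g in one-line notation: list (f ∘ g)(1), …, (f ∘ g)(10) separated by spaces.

9 1 2 4 7 10 6 8 3 5

(f ∘ g)(x) = f(g(x)). Computing each image: f(g(1)) = f(4) = 9, f(g(2)) = f(9) = 1, f(g(3)) = f(6) = 2, f(g(4)) = f(7) = 4, f(g(5)) = f(1) = 7, f(g(6)) = f(5) = 10, f(g(7)) = f(3) = 6, f(g(8)) = f(2) = 8, f(g(9)) = f(10) = 3, f(g(10)) = f(8) = 5.
Hence f ∘ g = [9 1 2 4 7 10 6 8 3 5].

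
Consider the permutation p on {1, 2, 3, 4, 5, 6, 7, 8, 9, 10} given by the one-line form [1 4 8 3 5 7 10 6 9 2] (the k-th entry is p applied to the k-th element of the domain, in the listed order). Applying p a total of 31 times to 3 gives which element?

Tracing 3 → 8 → … returns to 3 after 7 steps, so 3 lies in a 7-cycle (2 4 3 8 6 7 10).
Powers repeat with period 7 on this cycle, and 31 mod 7 = 3, so p^31(3) = p^3(3).
Advancing 3 steps from 3: 3 → 8 → 6 → 7.

7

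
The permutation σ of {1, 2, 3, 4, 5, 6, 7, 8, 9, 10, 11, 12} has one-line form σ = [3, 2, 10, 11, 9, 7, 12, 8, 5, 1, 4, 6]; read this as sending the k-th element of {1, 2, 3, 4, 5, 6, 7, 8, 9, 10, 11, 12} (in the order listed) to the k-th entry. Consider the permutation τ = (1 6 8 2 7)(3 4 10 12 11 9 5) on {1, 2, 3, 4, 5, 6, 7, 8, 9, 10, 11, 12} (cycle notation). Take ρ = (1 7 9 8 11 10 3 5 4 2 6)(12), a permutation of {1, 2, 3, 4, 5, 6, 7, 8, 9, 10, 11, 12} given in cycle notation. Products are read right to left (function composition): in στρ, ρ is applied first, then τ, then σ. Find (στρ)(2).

(στρ)(2) = σ(τ(ρ(2))). ρ(2) = 6, then τ(6) = 8, then σ(8) = 8, so the result is 8.

8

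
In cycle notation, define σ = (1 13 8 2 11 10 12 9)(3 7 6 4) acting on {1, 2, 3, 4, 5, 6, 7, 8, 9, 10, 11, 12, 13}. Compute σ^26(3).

6

3 lies in the 4-cycle (3 7 6 4).
Since the cycle has length 4, σ^26 acts on it the same as σ^2 (26 mod 4 = 2).
Stepping 2 places around the cycle: 3 → 7 → 6.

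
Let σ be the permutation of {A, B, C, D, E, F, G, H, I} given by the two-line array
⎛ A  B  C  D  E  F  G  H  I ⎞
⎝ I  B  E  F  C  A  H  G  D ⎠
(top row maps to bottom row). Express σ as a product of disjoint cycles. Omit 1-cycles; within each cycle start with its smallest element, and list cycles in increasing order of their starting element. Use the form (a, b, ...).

(A, I, D, F)(C, E)(G, H)

Iterating σ from A gives A → I → D → F → A; that is the 4-cycle (A, I, D, F).
Repeating from the next unused element and collecting all non-trivial cycles gives (A, I, D, F)(C, E)(G, H).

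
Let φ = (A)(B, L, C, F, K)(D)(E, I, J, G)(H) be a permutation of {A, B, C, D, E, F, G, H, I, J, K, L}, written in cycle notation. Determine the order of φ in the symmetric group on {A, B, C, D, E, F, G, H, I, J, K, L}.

20

The cycle type of φ is (5, 4, 1, 1, 1).
The order of φ is the least common multiple of its cycle lengths: lcm(5, 4) = 20.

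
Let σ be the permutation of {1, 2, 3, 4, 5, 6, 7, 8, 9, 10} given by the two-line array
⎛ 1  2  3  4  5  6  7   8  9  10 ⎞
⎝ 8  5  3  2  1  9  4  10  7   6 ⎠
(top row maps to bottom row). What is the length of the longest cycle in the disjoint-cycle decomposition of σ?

Decomposing into disjoint cycles gives (1, 8, 10, 6, 9, 7, 4, 2, 5); the longest has length 9.

9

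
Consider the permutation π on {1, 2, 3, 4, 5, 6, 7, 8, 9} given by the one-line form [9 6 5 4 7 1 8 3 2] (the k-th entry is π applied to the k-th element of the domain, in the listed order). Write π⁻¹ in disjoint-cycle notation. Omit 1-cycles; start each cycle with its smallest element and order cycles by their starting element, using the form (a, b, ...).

(1, 6, 2, 9)(3, 8, 7, 5)

First write π in disjoint cycles: (1, 9, 2, 6)(3, 5, 7, 8).
The inverse reverses every cycle; in canonical form, π⁻¹ = (1, 6, 2, 9)(3, 8, 7, 5).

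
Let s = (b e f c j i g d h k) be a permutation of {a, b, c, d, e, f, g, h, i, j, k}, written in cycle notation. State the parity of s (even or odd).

The cycle lengths are 10, 1.
A cycle of length ℓ contributes ℓ−1 transpositions, so s is a product of 9 transpositions — odd.

odd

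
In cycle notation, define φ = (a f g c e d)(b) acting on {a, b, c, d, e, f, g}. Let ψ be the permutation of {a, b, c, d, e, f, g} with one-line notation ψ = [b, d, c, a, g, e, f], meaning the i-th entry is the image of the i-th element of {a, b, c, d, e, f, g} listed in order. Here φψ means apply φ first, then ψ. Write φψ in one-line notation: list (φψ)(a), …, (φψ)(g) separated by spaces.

e d g b a f c

(φψ)(x) = ψ(φ(x)). Computing each image: ψ(φ(a)) = ψ(f) = e, ψ(φ(b)) = ψ(b) = d, ψ(φ(c)) = ψ(e) = g, ψ(φ(d)) = ψ(a) = b, ψ(φ(e)) = ψ(d) = a, ψ(φ(f)) = ψ(g) = f, ψ(φ(g)) = ψ(c) = c.
Hence φψ = [e d g b a f c].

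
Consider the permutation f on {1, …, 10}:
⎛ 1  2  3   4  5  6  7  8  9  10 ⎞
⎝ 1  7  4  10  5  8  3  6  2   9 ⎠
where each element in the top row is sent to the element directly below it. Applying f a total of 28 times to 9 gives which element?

Tracing 9 → 2 → … returns to 9 after 6 steps, so 9 lies in a 6-cycle (2, 7, 3, 4, 10, 9).
Powers repeat with period 6 on this cycle, and 28 mod 6 = 4, so f^28(9) = f^4(9).
Advancing 4 steps from 9: 9 → 2 → 7 → 3 → 4.

4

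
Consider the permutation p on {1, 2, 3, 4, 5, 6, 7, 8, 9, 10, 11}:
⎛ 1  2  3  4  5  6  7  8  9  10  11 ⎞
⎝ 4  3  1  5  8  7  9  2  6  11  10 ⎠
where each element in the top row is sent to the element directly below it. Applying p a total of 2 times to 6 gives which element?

9

Tracing 6 → 7 → … returns to 6 after 3 steps, so 6 lies in a 3-cycle (6 7 9).
Stepping 2 places around the cycle: 6 → 7 → 9.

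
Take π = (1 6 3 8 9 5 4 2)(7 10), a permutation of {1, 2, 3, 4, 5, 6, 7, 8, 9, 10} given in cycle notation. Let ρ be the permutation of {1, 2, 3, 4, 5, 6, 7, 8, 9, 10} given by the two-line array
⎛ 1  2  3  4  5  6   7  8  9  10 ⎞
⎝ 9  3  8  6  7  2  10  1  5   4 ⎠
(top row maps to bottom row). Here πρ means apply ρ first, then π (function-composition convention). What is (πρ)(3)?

9

ρ(3) = 8, then π(8) = 9; composing gives (πρ)(3) = 9.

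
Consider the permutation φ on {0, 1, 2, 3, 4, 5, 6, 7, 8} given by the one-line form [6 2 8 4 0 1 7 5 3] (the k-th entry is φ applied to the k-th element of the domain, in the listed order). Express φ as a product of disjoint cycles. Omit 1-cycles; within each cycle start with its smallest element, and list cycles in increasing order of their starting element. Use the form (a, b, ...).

Start at 0 and follow images: 0 → 6 → 7 → 5 → 1 → 2 → 8 → 3 → 4 → 0, giving the cycle (0, 6, 7, 5, 1, 2, 8, 3, 4).
Continuing from each remaining unvisited element yields (0, 6, 7, 5, 1, 2, 8, 3, 4).

(0, 6, 7, 5, 1, 2, 8, 3, 4)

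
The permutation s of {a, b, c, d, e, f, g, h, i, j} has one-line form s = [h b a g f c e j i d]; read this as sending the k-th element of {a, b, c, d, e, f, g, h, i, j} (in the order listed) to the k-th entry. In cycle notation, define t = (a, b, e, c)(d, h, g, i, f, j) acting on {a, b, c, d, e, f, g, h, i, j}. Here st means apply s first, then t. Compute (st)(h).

s(h) = j, then t(j) = d; composing gives (st)(h) = d.

d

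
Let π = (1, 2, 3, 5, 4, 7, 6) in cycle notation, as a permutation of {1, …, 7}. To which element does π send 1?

Within (1, 2, 3, 5, 4, 7, 6), 1 ↦ 2.

2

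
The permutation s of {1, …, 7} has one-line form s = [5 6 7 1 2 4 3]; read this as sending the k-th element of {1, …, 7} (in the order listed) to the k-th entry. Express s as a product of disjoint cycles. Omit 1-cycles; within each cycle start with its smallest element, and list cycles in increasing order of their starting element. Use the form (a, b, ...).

Iterating s from 1 gives 1 → 5 → 2 → 6 → 4 → 1; that is the 5-cycle (1, 5, 2, 6, 4).
Continuing from each remaining unvisited element yields (1, 5, 2, 6, 4)(3, 7).

(1, 5, 2, 6, 4)(3, 7)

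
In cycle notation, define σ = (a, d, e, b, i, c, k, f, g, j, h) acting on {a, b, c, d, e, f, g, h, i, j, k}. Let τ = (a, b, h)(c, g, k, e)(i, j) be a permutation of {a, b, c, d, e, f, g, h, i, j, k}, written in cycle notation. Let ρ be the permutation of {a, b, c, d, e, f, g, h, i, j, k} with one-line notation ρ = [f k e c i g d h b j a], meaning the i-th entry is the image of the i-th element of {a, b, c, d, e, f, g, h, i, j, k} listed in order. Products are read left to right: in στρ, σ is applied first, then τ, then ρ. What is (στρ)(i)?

d

Chase i: σ(i) = c; τ(c) = g; ρ(g) = d. Hence (στρ)(i) = d.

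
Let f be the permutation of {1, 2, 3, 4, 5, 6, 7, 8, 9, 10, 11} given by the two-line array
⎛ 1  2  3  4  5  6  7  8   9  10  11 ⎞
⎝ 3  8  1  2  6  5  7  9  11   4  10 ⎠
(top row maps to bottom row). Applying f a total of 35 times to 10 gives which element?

11

Tracing 10 → 4 → … returns to 10 after 6 steps, so 10 lies in a 6-cycle (2 8 9 11 10 4).
On a 6-cycle, f^6 is the identity, so f^35 = f^5 there (35 ≡ 5 mod 6).
Advancing 5 steps from 10: 10 → 4 → 2 → 8 → 9 → 11.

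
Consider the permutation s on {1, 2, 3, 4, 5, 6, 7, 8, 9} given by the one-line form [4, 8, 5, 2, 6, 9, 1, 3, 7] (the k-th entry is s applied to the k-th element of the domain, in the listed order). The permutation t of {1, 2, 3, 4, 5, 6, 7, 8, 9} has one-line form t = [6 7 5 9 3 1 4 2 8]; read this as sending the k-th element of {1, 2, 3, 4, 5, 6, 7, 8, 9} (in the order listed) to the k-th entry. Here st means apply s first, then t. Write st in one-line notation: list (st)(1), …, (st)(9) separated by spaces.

9 2 3 7 1 8 6 5 4

(st)(x) = t(s(x)). Computing each image: t(s(1)) = t(4) = 9, t(s(2)) = t(8) = 2, t(s(3)) = t(5) = 3, t(s(4)) = t(2) = 7, t(s(5)) = t(6) = 1, t(s(6)) = t(9) = 8, t(s(7)) = t(1) = 6, t(s(8)) = t(3) = 5, t(s(9)) = t(7) = 4.
Hence st = [9 2 3 7 1 8 6 5 4].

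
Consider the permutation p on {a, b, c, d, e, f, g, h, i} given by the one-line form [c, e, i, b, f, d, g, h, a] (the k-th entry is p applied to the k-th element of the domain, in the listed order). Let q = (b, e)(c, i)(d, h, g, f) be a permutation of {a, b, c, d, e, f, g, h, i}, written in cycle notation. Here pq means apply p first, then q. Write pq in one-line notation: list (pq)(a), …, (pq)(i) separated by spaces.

For each element, apply p then q: a → c → i; b → e → b; c → i → c; d → b → e; e → f → d; f → d → h; g → g → f; h → h → g; i → a → a.
Collecting the images, pq = [i b c e d h f g a].

i b c e d h f g a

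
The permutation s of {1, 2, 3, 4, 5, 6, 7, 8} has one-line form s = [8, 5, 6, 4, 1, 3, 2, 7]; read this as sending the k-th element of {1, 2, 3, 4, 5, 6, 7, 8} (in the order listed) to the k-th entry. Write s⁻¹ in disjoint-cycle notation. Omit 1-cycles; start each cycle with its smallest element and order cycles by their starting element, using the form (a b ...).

First write s in disjoint cycles: (1 8 7 2 5)(3 6).
Reversing each cycle (and rotating so the smallest element leads) gives s⁻¹ = (1 5 2 7 8)(3 6).

(1 5 2 7 8)(3 6)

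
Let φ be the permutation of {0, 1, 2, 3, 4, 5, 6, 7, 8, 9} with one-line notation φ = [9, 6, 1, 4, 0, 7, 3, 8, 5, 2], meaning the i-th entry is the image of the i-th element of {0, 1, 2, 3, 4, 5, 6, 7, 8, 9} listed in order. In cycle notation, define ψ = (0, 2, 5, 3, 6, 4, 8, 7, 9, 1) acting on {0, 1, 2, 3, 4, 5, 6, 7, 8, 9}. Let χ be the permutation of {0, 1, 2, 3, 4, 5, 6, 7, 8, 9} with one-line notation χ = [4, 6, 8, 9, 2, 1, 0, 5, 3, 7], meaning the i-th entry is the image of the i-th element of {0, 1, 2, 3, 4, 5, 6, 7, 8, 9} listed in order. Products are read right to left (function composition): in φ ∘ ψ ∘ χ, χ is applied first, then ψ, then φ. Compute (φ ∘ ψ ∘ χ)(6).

(φ ∘ ψ ∘ χ)(6) = φ(ψ(χ(6))). χ(6) = 0, then ψ(0) = 2, then φ(2) = 1, so the result is 1.

1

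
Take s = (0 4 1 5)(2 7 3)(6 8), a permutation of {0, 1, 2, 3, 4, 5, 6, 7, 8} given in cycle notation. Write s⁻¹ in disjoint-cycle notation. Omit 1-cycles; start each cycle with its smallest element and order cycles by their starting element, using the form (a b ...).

(0 5 1 4)(2 3 7)(6 8)

The inverse reverses each cycle.
Reversing each cycle of s and rotating so the smallest element leads gives (0 5 1 4)(2 3 7)(6 8).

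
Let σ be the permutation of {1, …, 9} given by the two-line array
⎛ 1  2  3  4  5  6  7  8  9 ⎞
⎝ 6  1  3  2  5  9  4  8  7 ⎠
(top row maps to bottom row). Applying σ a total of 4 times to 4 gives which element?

Tracing 4 → 2 → … returns to 4 after 6 steps, so 4 lies in a 6-cycle (1 6 9 7 4 2).
Advancing 4 steps from 4: 4 → 2 → 1 → 6 → 9.

9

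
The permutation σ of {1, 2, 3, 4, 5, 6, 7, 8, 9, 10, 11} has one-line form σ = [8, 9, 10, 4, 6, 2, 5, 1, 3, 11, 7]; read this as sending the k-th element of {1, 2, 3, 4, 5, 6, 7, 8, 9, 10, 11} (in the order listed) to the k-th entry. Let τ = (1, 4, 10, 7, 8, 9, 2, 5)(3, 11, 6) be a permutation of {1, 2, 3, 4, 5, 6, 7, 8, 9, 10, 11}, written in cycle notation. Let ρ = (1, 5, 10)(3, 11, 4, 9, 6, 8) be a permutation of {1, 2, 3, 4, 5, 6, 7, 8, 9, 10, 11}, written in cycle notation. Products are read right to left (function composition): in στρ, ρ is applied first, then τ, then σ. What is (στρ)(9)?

10

Chase 9: ρ(9) = 6; τ(6) = 3; σ(3) = 10. Hence (στρ)(9) = 10.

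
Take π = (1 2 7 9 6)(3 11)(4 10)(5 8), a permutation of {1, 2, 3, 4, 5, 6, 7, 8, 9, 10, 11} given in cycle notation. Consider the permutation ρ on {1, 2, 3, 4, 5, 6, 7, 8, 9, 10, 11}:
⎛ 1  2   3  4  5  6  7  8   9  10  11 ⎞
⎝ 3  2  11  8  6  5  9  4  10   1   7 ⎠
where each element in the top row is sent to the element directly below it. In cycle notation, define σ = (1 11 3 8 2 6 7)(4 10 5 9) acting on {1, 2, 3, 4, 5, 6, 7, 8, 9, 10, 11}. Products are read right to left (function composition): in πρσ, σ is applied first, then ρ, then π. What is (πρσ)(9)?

5

Chase 9: σ(9) = 4; ρ(4) = 8; π(8) = 5. Hence (πρσ)(9) = 5.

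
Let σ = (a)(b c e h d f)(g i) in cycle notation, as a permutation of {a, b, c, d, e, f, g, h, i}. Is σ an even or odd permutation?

The cycle lengths are 6, 2, 1.
A cycle of length ℓ contributes ℓ−1 transpositions, so σ is a product of 5 + 1 = 6 transpositions — even.

even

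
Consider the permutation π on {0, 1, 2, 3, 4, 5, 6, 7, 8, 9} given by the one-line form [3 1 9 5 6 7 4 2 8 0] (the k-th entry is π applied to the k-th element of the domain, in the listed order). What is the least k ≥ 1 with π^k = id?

Decomposing into disjoint cycles gives cycle lengths 6, 2, 1, 1.
The order is lcm(6, 2) = 6.

6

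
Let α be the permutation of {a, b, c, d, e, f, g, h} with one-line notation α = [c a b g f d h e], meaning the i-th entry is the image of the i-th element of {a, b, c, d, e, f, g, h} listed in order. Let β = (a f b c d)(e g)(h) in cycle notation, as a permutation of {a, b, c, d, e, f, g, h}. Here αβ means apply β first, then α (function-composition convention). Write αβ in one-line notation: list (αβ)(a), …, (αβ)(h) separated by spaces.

Chase each element through β then α: a → f → d; b → c → b; c → d → g; d → a → c; e → g → h; f → b → a; g → e → f; h → h → e.
Collecting the images, αβ = [d b g c h a f e].

d b g c h a f e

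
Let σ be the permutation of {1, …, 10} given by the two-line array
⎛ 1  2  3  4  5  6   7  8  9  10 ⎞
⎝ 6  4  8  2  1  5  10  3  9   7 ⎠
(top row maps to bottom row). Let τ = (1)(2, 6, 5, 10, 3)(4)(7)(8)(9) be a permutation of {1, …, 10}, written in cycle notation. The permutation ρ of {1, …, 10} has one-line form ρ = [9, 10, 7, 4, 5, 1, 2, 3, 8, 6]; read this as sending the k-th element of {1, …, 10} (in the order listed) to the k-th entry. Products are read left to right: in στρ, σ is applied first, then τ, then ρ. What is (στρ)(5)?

Chase 5: σ(5) = 1; τ(1) = 1; ρ(1) = 9. Hence (στρ)(5) = 9.

9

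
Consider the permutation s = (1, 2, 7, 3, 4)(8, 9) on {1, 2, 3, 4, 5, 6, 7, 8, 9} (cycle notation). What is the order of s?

10

The cycle type of s is (5, 2, 1, 1).
Since disjoint cycles commute, ord(s) = lcm(5, 2) = 10.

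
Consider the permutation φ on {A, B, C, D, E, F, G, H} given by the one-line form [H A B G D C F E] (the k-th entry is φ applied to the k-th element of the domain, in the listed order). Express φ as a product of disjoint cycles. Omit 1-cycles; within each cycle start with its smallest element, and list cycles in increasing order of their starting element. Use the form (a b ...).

Start at A and follow images: A → H → E → D → G → F → C → B → A, giving the cycle (A H E D G F C B).
Repeating from the next unused element and collecting all non-trivial cycles gives (A H E D G F C B).

(A H E D G F C B)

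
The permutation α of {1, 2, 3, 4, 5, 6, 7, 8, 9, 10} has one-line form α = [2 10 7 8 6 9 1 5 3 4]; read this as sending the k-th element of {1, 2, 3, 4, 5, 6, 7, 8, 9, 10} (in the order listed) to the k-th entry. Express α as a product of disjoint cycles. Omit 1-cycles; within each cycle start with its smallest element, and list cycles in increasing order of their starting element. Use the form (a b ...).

Start at 1 and follow images: 1 → 2 → 10 → 4 → 8 → 5 → 6 → 9 → 3 → 7 → 1, giving the cycle (1 2 10 4 8 5 6 9 3 7).
Repeating from the next unused element and collecting all non-trivial cycles gives (1 2 10 4 8 5 6 9 3 7).

(1 2 10 4 8 5 6 9 3 7)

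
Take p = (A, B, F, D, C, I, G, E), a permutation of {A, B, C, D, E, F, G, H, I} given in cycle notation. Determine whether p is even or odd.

The cycle lengths are 8, 1.
A cycle is odd iff its length is even; p has 1 even-length cycle, so sgn(p) = (−1)^1 and p is odd.

odd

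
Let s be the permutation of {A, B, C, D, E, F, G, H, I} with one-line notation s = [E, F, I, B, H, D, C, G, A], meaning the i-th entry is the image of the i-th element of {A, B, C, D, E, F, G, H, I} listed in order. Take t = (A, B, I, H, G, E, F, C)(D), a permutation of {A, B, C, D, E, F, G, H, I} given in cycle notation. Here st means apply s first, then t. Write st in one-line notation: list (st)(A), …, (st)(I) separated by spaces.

F C H I G D A E B

For each element, apply s then t: A → E → F; B → F → C; C → I → H; D → B → I; E → H → G; F → D → D; G → C → A; H → G → E; I → A → B.
Collecting the images, st = [F C H I G D A E B].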